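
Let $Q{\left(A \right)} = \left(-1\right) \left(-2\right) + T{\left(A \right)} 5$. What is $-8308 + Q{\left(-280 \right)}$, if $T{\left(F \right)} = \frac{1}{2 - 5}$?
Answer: $- \frac{24923}{3} \approx -8307.7$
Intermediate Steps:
$T{\left(F \right)} = - \frac{1}{3}$ ($T{\left(F \right)} = \frac{1}{-3} = - \frac{1}{3}$)
$Q{\left(A \right)} = \frac{1}{3}$ ($Q{\left(A \right)} = \left(-1\right) \left(-2\right) - \frac{5}{3} = 2 - \frac{5}{3} = \frac{1}{3}$)
$-8308 + Q{\left(-280 \right)} = -8308 + \frac{1}{3} = - \frac{24923}{3}$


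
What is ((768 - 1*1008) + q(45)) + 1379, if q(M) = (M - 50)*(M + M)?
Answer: 689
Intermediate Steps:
q(M) = 2*M*(-50 + M) (q(M) = (-50 + M)*(2*M) = 2*M*(-50 + M))
((768 - 1*1008) + q(45)) + 1379 = ((768 - 1*1008) + 2*45*(-50 + 45)) + 1379 = ((768 - 1008) + 2*45*(-5)) + 1379 = (-240 - 450) + 1379 = -690 + 1379 = 689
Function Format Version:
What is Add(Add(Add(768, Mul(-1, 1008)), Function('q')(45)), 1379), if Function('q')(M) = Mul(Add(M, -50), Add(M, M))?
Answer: 689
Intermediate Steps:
Function('q')(M) = Mul(2, M, Add(-50, M)) (Function('q')(M) = Mul(Add(-50, M), Mul(2, M)) = Mul(2, M, Add(-50, M)))
Add(Add(Add(768, Mul(-1, 1008)), Function('q')(45)), 1379) = Add(Add(Add(768, Mul(-1, 1008)), Mul(2, 45, Add(-50, 45))), 1379) = Add(Add(Add(768, -1008), Mul(2, 45, -5)), 1379) = Add(Add(-240, -450), 1379) = Add(-690, 1379) = 689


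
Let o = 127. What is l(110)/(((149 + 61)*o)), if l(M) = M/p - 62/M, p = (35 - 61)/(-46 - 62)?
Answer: 326297/19069050 ≈ 0.017111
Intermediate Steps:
p = 13/54 (p = -26/(-108) = -26*(-1/108) = 13/54 ≈ 0.24074)
l(M) = -62/M + 54*M/13 (l(M) = M/(13/54) - 62/M = M*(54/13) - 62/M = 54*M/13 - 62/M = -62/M + 54*M/13)
l(110)/(((149 + 61)*o)) = (-62/110 + (54/13)*110)/(((149 + 61)*127)) = (-62*1/110 + 5940/13)/((210*127)) = (-31/55 + 5940/13)/26670 = (326297/715)*(1/26670) = 326297/19069050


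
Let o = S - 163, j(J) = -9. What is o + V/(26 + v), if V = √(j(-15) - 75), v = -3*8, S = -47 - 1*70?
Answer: -280 + I*√21 ≈ -280.0 + 4.5826*I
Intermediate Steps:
S = -117 (S = -47 - 70 = -117)
v = -24
V = 2*I*√21 (V = √(-9 - 75) = √(-84) = 2*I*√21 ≈ 9.1651*I)
o = -280 (o = -117 - 163 = -280)
o + V/(26 + v) = -280 + (2*I*√21)/(26 - 24) = -280 + (2*I*√21)/2 = -280 + (2*I*√21)*(½) = -280 + I*√21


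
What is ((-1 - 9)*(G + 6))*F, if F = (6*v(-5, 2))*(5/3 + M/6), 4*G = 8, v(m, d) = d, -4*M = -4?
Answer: -1760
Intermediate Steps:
M = 1 (M = -¼*(-4) = 1)
G = 2 (G = (¼)*8 = 2)
F = 22 (F = (6*2)*(5/3 + 1/6) = 12*(5*(⅓) + 1*(⅙)) = 12*(5/3 + ⅙) = 12*(11/6) = 22)
((-1 - 9)*(G + 6))*F = ((-1 - 9)*(2 + 6))*22 = -10*8*22 = -80*22 = -1760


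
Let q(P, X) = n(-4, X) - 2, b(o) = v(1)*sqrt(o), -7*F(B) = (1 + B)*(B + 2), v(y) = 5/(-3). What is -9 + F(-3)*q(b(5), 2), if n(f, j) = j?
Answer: -9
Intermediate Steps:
v(y) = -5/3 (v(y) = 5*(-1/3) = -5/3)
F(B) = -(1 + B)*(2 + B)/7 (F(B) = -(1 + B)*(B + 2)/7 = -(1 + B)*(2 + B)/7)
b(o) = -5*sqrt(o)/3
q(P, X) = -2 + X (q(P, X) = X - 2 = -2 + X)
-9 + F(-3)*q(b(5), 2) = -9 + (-2/7 - 3/7*(-3) - 1/7*(-3)**2)*(-2 + 2) = -9 + (-2/7 + 9/7 - 1/7*9)*0 = -9 + (-2/7 + 9/7 - 9/7)*0 = -9 - 2/7*0 = -9 + 0 = -9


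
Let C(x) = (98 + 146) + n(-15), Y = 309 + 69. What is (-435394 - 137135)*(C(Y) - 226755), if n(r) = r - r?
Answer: 129684116319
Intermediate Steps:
Y = 378
n(r) = 0
C(x) = 244 (C(x) = (98 + 146) + 0 = 244 + 0 = 244)
(-435394 - 137135)*(C(Y) - 226755) = (-435394 - 137135)*(244 - 226755) = -572529*(-226511) = 129684116319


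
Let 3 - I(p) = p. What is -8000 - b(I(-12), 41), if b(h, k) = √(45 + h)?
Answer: -8000 - 2*√15 ≈ -8007.8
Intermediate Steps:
I(p) = 3 - p
-8000 - b(I(-12), 41) = -8000 - √(45 + (3 - 1*(-12))) = -8000 - √(45 + (3 + 12)) = -8000 - √(45 + 15) = -8000 - √60 = -8000 - 2*√15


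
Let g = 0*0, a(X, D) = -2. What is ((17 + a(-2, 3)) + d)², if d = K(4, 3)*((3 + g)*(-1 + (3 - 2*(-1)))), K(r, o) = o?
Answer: 2601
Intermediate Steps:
g = 0
d = 36 (d = 3*((3 + 0)*(-1 + (3 - 2*(-1)))) = 3*(3*(-1 + (3 + 2))) = 3*(3*(-1 + 5)) = 3*(3*4) = 3*12 = 36)
((17 + a(-2, 3)) + d)² = ((17 - 2) + 36)² = (15 + 36)² = 51² = 2601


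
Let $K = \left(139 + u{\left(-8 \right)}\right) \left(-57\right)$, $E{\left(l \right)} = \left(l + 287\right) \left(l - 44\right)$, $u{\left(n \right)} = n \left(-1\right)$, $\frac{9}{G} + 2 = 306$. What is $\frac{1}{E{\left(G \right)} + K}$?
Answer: $- \frac{92416}{1940717983} \approx -4.762 \cdot 10^{-5}$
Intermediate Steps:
$G = \frac{9}{304}$ ($G = \frac{9}{-2 + 306} = \frac{9}{304} \approx 0.029605$)
$u{\left(n \right)} = - n$
$E{\left(l \right)} = \left(-44 + l\right) \left(287 + l\right)$ ($E{\left(l \right)} = \left(287 + l\right) \left(-44 + l\right) = \left(-44 + l\right) \left(287 + l\right)$)
$K = -8379$ ($K = \left(139 - -8\right) \left(-57\right) = \left(139 + 8\right) \left(-57\right) = 147 \left(-57\right) = -8379$)
$\frac{1}{E{\left(G \right)} + K} = \frac{1}{\left(-12628 + \left(\frac{9}{304}\right)^{2} + 243 \cdot \frac{9}{304}\right) - 8379} = \frac{1}{\left(-12628 + \frac{81}{92416} + \frac{2187}{304}\right) - 8379} = \frac{1}{- \frac{1166364319}{92416} - 8379} = \frac{1}{- \frac{1940717983}{92416}} = - \frac{92416}{1940717983}$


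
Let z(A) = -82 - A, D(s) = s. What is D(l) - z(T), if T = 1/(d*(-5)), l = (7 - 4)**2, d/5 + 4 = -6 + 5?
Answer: 11376/125 ≈ 91.008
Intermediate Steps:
d = -25 (d = -20 + 5*(-6 + 5) = -20 + 5*(-1) = -20 - 5 = -25)
l = 9 (l = 3**2 = 9)
T = 1/125 (T = 1/(-25*(-5)) = 1/125 ≈ 0.0080000)
D(l) - z(T) = 9 - (-82 - 1*1/125) = 9 - (-82 - 1/125) = 9 - 1*(-10251/125) = 9 + 10251/125 = 11376/125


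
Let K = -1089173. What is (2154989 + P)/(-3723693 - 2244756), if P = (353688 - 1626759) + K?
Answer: 69085/1989483 ≈ 0.034725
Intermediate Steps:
P = -2362244 (P = (353688 - 1626759) - 1089173 = -1273071 - 1089173 = -2362244)
(2154989 + P)/(-3723693 - 2244756) = (2154989 - 2362244)/(-3723693 - 2244756) = -207255/(-5968449) = -207255*(-1/5968449) = 69085/1989483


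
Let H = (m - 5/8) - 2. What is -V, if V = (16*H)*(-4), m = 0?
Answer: -168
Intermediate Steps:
H = -21/8 (H = (0 - 5/8) - 2 = -5/8 - 2 = -21/8 ≈ -2.6250)
V = 168 (V = (16*(-21/8))*(-4) = -42*(-4) = 168)
-V = -1*168 = -168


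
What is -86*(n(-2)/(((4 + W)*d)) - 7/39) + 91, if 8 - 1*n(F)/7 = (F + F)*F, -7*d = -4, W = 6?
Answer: 4151/39 ≈ 106.44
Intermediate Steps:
d = 4/7 (d = -⅐*(-4) = 4/7 ≈ 0.57143)
n(F) = 56 - 14*F² (n(F) = 56 - 7*(F + F)*F = 56 - 7*2*F*F = 56 - 14*F²)
-86*(n(-2)/(((4 + W)*d)) - 7/39) + 91 = -86*((56 - 14*(-2)²)/(((4 + 6)*(4/7))) - 7/39) + 91 = -86*((56 - 14*4)/((10*(4/7))) - 7*1/39) + 91 = -86*((56 - 56)/(40/7) - 7/39) + 91 = -86*(0*(7/40) - 7/39) + 91 = -86*(0 - 7/39) + 91 = -86*(-7/39) + 91 = 602/39 + 91 = 4151/39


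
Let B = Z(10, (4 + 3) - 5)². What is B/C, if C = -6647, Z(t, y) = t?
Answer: -100/6647 ≈ -0.015044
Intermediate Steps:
B = 100 (B = 10² = 100)
B/C = 100/(-6647) = 100*(-1/6647) = -100/6647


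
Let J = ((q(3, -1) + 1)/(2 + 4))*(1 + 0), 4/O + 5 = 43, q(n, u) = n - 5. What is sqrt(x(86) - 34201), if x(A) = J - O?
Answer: I*sqrt(444479730)/114 ≈ 184.94*I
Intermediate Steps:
q(n, u) = -5 + n
O = 2/19 (O = 4/(-5 + 43) = 4/38 = 4*(1/38) = 2/19 ≈ 0.10526)
J = -1/6 (J = (((-5 + 3) + 1)/(2 + 4))*(1 + 0) = ((-2 + 1)/6)*1 = -1*1/6*1 = -1/6*1 = -1/6 ≈ -0.16667)
x(A) = -31/114 (x(A) = -1/6 - 1*2/19 = -1/6 - 2/19 = -31/114)
sqrt(x(86) - 34201) = sqrt(-31/114 - 34201) = sqrt(-3898945/114) = I*sqrt(444479730)/114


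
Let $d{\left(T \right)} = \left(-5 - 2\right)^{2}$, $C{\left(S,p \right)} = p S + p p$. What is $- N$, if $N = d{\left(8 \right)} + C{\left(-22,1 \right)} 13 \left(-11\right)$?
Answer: $-3052$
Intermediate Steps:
$C{\left(S,p \right)} = p^{2} + S p$ ($C{\left(S,p \right)} = S p + p^{2} = p^{2} + S p$)
$d{\left(T \right)} = 49$ ($d{\left(T \right)} = \left(-7\right)^{2} = 49$)
$N = 3052$ ($N = 49 + 1 \left(-22 + 1\right) 13 \left(-11\right) = 49 + 1 \left(-21\right) \left(-143\right) = 49 - -3003 = 49 + 3003 = 3052$)
$- N = \left(-1\right) 3052 = -3052$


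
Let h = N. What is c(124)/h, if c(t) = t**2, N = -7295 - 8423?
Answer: -7688/7859 ≈ -0.97824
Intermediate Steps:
N = -15718
h = -15718
c(124)/h = 124**2/(-15718) = 15376*(-1/15718) = -7688/7859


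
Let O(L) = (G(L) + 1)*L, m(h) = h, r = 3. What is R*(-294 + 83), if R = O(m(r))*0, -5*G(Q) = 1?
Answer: 0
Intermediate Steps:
G(Q) = -1/5 (G(Q) = -1/5*1 = -1/5)
O(L) = 4*L/5 (O(L) = (-1/5 + 1)*L = 4*L/5)
R = 0 (R = ((4/5)*3)*0 = (12/5)*0 = 0)
R*(-294 + 83) = 0*(-294 + 83) = 0*(-211) = 0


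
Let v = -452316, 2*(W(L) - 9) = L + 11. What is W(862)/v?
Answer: -297/301544 ≈ -0.00098493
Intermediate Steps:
W(L) = 29/2 + L/2 (W(L) = 9 + (L + 11)/2 = 9 + (11 + L)/2 = 9 + (11/2 + L/2) = 29/2 + L/2)
W(862)/v = (29/2 + (½)*862)/(-452316) = (29/2 + 431)*(-1/452316) = (891/2)*(-1/452316) = -297/301544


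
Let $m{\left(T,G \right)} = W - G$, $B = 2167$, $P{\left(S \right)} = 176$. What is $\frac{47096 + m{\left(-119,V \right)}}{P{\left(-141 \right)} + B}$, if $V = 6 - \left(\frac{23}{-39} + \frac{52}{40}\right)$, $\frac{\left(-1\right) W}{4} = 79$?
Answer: $\frac{18242137}{913770} \approx 19.964$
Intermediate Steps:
$W = -316$ ($W = \left(-4\right) 79 = -316$)
$V = \frac{2063}{390}$ ($V = 6 - \left(23 \left(- \frac{1}{39}\right) + 52 \cdot \frac{1}{40}\right) = 6 - \left(- \frac{23}{39} + \frac{13}{10}\right) = 6 - \frac{277}{390} = \frac{2063}{390} \approx 5.2897$)
$m{\left(T,G \right)} = -316 - G$
$\frac{47096 + m{\left(-119,V \right)}}{P{\left(-141 \right)} + B} = \frac{47096 - \frac{125303}{390}}{176 + 2167} = \frac{47096 - \frac{125303}{390}}{2343} = \left(47096 - \frac{125303}{390}\right) \frac{1}{2343} = \frac{18242137}{390} \cdot \frac{1}{2343} = \frac{18242137}{913770}$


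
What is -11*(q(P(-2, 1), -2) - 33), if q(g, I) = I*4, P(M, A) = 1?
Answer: 451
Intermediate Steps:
q(g, I) = 4*I
-11*(q(P(-2, 1), -2) - 33) = -11*(4*(-2) - 33) = -11*(-8 - 33) = -11*(-41) = 451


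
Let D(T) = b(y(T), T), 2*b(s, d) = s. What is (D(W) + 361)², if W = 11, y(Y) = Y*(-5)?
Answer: 444889/4 ≈ 1.1122e+5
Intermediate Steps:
y(Y) = -5*Y
b(s, d) = s/2
D(T) = -5*T/2 (D(T) = (-5*T)/2 = -5*T/2)
(D(W) + 361)² = (-5/2*11 + 361)² = (-55/2 + 361)² = (667/2)² = 444889/4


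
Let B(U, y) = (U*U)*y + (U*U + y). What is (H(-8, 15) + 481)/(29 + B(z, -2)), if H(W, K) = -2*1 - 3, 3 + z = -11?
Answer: -476/169 ≈ -2.8166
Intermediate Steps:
z = -14 (z = -3 - 11 = -14)
H(W, K) = -5 (H(W, K) = -2 - 3 = -5)
B(U, y) = y + U² + y*U² (B(U, y) = U²*y + (U² + y) = y*U² + (y + U²) = y + U² + y*U²)
(H(-8, 15) + 481)/(29 + B(z, -2)) = (-5 + 481)/(29 + (-2 + (-14)² - 2*(-14)²)) = 476/(29 + (-2 + 196 - 2*196)) = 476/(29 + (-2 + 196 - 392)) = 476/(29 - 198) = 476/(-169) = 476*(-1/169) = -476/169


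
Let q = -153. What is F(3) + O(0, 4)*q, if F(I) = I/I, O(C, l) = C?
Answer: 1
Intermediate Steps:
F(I) = 1
F(3) + O(0, 4)*q = 1 + 0*(-153) = 1 + 0 = 1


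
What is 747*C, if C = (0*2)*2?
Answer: 0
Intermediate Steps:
C = 0 (C = 0*2 = 0)
747*C = 747*0 = 0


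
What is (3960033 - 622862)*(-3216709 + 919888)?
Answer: -7664884433391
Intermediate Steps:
(3960033 - 622862)*(-3216709 + 919888) = 3337171*(-2296821) = -7664884433391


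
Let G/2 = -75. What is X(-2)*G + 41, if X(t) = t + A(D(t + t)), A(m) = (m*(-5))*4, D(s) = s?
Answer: -11659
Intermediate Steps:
G = -150 (G = 2*(-75) = -150)
A(m) = -20*m (A(m) = -5*m*4 = -20*m)
X(t) = -39*t (X(t) = t - 20*(t + t) = t - 40*t = -39*t)
X(-2)*G + 41 = -39*(-2)*(-150) + 41 = 78*(-150) + 41 = -11700 + 41 = -11659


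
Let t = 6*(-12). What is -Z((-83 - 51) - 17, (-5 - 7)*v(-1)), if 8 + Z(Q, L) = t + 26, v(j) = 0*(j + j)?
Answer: 54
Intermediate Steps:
v(j) = 0 (v(j) = 0*(2*j) = 0)
t = -72
Z(Q, L) = -54 (Z(Q, L) = -8 + (-72 + 26) = -8 - 46 = -54)
-Z((-83 - 51) - 17, (-5 - 7)*v(-1)) = -1*(-54) = 54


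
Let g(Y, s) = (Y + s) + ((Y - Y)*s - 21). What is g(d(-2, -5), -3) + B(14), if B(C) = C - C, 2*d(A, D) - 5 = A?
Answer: -45/2 ≈ -22.500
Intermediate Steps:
d(A, D) = 5/2 + A/2
B(C) = 0
g(Y, s) = -21 + Y + s (g(Y, s) = (Y + s) + (0*s - 21) = (Y + s) + (0 - 21) = (Y + s) - 21 = -21 + Y + s)
g(d(-2, -5), -3) + B(14) = (-21 + (5/2 + (1/2)*(-2)) - 3) + 0 = (-21 + (5/2 - 1) - 3) + 0 = (-21 + 3/2 - 3) + 0 = -45/2 + 0 = -45/2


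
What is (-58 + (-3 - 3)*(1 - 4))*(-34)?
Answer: 1360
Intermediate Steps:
(-58 + (-3 - 3)*(1 - 4))*(-34) = (-58 - 6*(-3))*(-34) = (-58 + 18)*(-34) = -40*(-34) = 1360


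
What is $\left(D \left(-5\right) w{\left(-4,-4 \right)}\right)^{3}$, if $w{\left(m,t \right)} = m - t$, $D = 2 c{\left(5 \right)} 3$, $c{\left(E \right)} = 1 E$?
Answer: $0$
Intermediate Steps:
$c{\left(E \right)} = E$
$D = 30$ ($D = 2 \cdot 5 \cdot 3 = 10 \cdot 3 = 30$)
$\left(D \left(-5\right) w{\left(-4,-4 \right)}\right)^{3} = \left(30 \left(-5\right) \left(-4 - -4\right)\right)^{3} = \left(- 150 \left(-4 + 4\right)\right)^{3} = \left(\left(-150\right) 0\right)^{3} = 0^{3} = 0$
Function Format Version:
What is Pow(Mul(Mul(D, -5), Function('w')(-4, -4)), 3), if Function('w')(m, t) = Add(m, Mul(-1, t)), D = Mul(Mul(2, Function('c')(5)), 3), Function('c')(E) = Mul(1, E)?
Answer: 0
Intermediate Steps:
Function('c')(E) = E
D = 30 (D = Mul(Mul(2, 5), 3) = Mul(10, 3) = 30)
Pow(Mul(Mul(D, -5), Function('w')(-4, -4)), 3) = Pow(Mul(Mul(30, -5), Add(-4, Mul(-1, -4))), 3) = Pow(Mul(-150, Add(-4, 4)), 3) = Pow(Mul(-150, 0), 3) = Pow(0, 3) = 0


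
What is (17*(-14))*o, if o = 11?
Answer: -2618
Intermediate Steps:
(17*(-14))*o = (17*(-14))*11 = -238*11 = -2618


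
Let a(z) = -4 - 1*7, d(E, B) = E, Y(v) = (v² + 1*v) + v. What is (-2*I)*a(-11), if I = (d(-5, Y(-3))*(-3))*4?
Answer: 1320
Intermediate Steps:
Y(v) = v² + 2*v (Y(v) = (v² + v) + v = (v + v²) + v = v² + 2*v)
a(z) = -11 (a(z) = -4 - 7 = -11)
I = 60 (I = -5*(-3)*4 = 15*4 = 60)
(-2*I)*a(-11) = -2*60*(-11) = -120*(-11) = 1320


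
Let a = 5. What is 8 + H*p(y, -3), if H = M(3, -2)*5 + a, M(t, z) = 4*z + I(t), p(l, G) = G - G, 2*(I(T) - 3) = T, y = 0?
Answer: 8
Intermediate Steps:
I(T) = 3 + T/2
p(l, G) = 0
M(t, z) = 3 + t/2 + 4*z (M(t, z) = 4*z + (3 + t/2) = 3 + t/2 + 4*z)
H = -25/2 (H = (3 + (1/2)*3 + 4*(-2))*5 + 5 = (3 + 3/2 - 8)*5 + 5 = -7/2*5 + 5 = -35/2 + 5 = -25/2 ≈ -12.500)
8 + H*p(y, -3) = 8 - 25/2*0 = 8 + 0 = 8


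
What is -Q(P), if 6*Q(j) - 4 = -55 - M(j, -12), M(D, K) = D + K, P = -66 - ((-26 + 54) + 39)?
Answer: -47/3 ≈ -15.667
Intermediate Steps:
P = -133 (P = -66 - (28 + 39) = -66 - 1*67 = -66 - 67 = -133)
Q(j) = -13/2 - j/6 (Q(j) = ⅔ + (-55 - (j - 12))/6 = ⅔ + (-55 - (-12 + j))/6 = ⅔ + (-55 + (12 - j))/6 = ⅔ + (-43 - j)/6 = ⅔ + (-43/6 - j/6) = -13/2 - j/6)
-Q(P) = -(-13/2 - ⅙*(-133)) = -(-13/2 + 133/6) = -1*47/3 = -47/3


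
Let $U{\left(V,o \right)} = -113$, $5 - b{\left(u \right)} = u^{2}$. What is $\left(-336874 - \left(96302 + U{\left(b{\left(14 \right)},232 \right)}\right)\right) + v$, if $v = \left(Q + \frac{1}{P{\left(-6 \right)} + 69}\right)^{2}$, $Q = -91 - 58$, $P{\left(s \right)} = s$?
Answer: $- \frac{1630730051}{3969} \approx -4.1087 \cdot 10^{5}$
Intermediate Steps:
$b{\left(u \right)} = 5 - u^{2}$
$Q = -149$ ($Q = -91 - 58 = -149$)
$v = \frac{88096996}{3969}$ ($v = \left(-149 + \frac{1}{-6 + 69}\right)^{2} = \left(-149 + \frac{1}{63}\right)^{2} = \left(- \frac{9386}{63}\right)^{2} = \frac{88096996}{3969} \approx 22196.0$)
$\left(-336874 - \left(96302 + U{\left(b{\left(14 \right)},232 \right)}\right)\right) + v = \left(-336874 - 96189\right) + \frac{88096996}{3969} = -433063 + \frac{88096996}{3969} = - \frac{1630730051}{3969}$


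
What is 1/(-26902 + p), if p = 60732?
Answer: 1/33830 ≈ 2.9560e-5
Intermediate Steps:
1/(-26902 + p) = 1/(-26902 + 60732) = 1/33830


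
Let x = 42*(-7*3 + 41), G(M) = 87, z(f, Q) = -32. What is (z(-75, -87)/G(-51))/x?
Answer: -4/9135 ≈ -0.00043788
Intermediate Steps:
x = 840 (x = 42*(-21 + 41) = 42*20 = 840)
(z(-75, -87)/G(-51))/x = -32/87/840 = -32*1/87*(1/840) = -32/87*1/840 = -4/9135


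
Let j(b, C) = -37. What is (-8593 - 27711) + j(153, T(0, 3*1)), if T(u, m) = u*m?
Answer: -36341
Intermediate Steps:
T(u, m) = m*u
(-8593 - 27711) + j(153, T(0, 3*1)) = (-8593 - 27711) - 37 = -36304 - 37 = -36341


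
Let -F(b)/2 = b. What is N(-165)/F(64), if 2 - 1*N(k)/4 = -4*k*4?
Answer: 1319/16 ≈ 82.438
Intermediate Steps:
N(k) = 8 + 64*k (N(k) = 8 - 4*(-4*k)*4 = 8 - (-64)*k = 8 + 64*k)
F(b) = -2*b
N(-165)/F(64) = (8 + 64*(-165))/((-2*64)) = (8 - 10560)/(-128) = -10552*(-1/128) = 1319/16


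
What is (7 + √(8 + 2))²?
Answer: (7 + √10)² ≈ 103.27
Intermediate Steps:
(7 + √(8 + 2))² = (7 + √10)²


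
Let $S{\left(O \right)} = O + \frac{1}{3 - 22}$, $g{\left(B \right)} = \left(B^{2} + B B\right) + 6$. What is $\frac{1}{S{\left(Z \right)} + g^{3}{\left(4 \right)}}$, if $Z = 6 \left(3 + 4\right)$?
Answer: $\frac{19}{1043365} \approx 1.821 \cdot 10^{-5}$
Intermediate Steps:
$g{\left(B \right)} = 6 + 2 B^{2}$ ($g{\left(B \right)} = \left(B^{2} + B^{2}\right) + 6 = 2 B^{2} + 6 = 6 + 2 B^{2}$)
$Z = 42$ ($Z = 6 \cdot 7 = 42$)
$S{\left(O \right)} = - \frac{1}{19} + O$ ($S{\left(O \right)} = O + \frac{1}{-19} = O - \frac{1}{19} = - \frac{1}{19} + O$)
$\frac{1}{S{\left(Z \right)} + g^{3}{\left(4 \right)}} = \frac{1}{\left(- \frac{1}{19} + 42\right) + \left(6 + 2 \cdot 4^{2}\right)^{3}} = \frac{1}{\frac{797}{19} + \left(6 + 2 \cdot 16\right)^{3}} = \frac{1}{\frac{797}{19} + \left(6 + 32\right)^{3}} = \frac{1}{\frac{797}{19} + 38^{3}} = \frac{1}{\frac{797}{19} + 54872} = \frac{1}{\frac{1043365}{19}} = \frac{19}{1043365}$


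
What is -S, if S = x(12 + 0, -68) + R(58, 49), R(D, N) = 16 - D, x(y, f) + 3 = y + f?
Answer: 101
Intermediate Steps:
x(y, f) = -3 + f + y (x(y, f) = -3 + (y + f) = -3 + (f + y) = -3 + f + y)
S = -101 (S = (-3 - 68 + (12 + 0)) + (16 - 1*58) = (-3 - 68 + 12) + (16 - 58) = -59 - 42 = -101)
-S = -1*(-101) = 101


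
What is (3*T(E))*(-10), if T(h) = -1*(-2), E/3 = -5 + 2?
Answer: -60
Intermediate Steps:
E = -9 (E = 3*(-5 + 2) = 3*(-3) = -9)
T(h) = 2
(3*T(E))*(-10) = (3*2)*(-10) = 6*(-10) = -60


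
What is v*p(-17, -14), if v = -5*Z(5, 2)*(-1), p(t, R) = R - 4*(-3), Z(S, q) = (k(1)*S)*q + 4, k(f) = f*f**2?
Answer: -140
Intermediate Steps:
k(f) = f**3
Z(S, q) = 4 + S*q (Z(S, q) = (1**3*S)*q + 4 = (1*S)*q + 4 = S*q + 4 = 4 + S*q)
p(t, R) = 12 + R (p(t, R) = R + 12 = 12 + R)
v = 70 (v = -5*(4 + 5*2)*(-1) = -5*(4 + 10)*(-1) = -5*14*(-1) = -70*(-1) = 70)
v*p(-17, -14) = 70*(12 - 14) = 70*(-2) = -140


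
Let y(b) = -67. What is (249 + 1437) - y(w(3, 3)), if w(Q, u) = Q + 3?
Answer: 1753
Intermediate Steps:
w(Q, u) = 3 + Q
(249 + 1437) - y(w(3, 3)) = (249 + 1437) - 1*(-67) = 1686 + 67 = 1753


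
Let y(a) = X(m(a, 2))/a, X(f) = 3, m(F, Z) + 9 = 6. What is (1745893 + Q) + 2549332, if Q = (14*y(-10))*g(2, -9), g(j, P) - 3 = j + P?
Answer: 21476209/5 ≈ 4.2952e+6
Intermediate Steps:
m(F, Z) = -3 (m(F, Z) = -9 + 6 = -3)
y(a) = 3/a
g(j, P) = 3 + P + j (g(j, P) = 3 + (j + P) = 3 + (P + j) = 3 + P + j)
Q = 84/5 (Q = (14*(3/(-10)))*(3 - 9 + 2) = (14*(3*(-1/10)))*(-4) = (14*(-3/10))*(-4) = -21/5*(-4) = 84/5 ≈ 16.800)
(1745893 + Q) + 2549332 = (1745893 + 84/5) + 2549332 = 8729549/5 + 2549332 = 21476209/5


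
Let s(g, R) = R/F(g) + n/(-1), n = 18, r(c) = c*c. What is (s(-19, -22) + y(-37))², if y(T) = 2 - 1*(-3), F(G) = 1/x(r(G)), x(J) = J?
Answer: 63282025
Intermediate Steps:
r(c) = c²
F(G) = G⁻² (F(G) = 1/(G²) = G⁻²)
s(g, R) = -18 + R*g² (s(g, R) = R/(g⁻²) + 18/(-1) = R*g² + 18*(-1) = R*g² - 18 = -18 + R*g²)
y(T) = 5 (y(T) = 2 + 3 = 5)
(s(-19, -22) + y(-37))² = ((-18 - 22*(-19)²) + 5)² = ((-18 - 22*361) + 5)² = ((-18 - 7942) + 5)² = (-7960 + 5)² = (-7955)² = 63282025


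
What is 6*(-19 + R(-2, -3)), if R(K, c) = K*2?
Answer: -138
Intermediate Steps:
R(K, c) = 2*K
6*(-19 + R(-2, -3)) = 6*(-19 + 2*(-2)) = 6*(-19 - 4) = 6*(-23) = -138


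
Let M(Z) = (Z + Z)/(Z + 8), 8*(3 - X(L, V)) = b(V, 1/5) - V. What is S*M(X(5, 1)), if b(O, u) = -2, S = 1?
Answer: 54/91 ≈ 0.59341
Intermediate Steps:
X(L, V) = 13/4 + V/8 (X(L, V) = 3 - (-2 - V)/8 = 3 + (¼ + V/8) = 13/4 + V/8)
M(Z) = 2*Z/(8 + Z) (M(Z) = (2*Z)/(8 + Z) = 2*Z/(8 + Z))
S*M(X(5, 1)) = 1*(2*(13/4 + (⅛)*1)/(8 + (13/4 + (⅛)*1))) = 1*(2*(13/4 + ⅛)/(8 + (13/4 + ⅛))) = 1*(2*(27/8)/(8 + 27/8)) = 1*(2*(27/8)/(91/8)) = 1*(2*(27/8)*(8/91)) = 1*(54/91) = 54/91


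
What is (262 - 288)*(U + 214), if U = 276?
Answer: -12740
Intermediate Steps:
(262 - 288)*(U + 214) = (262 - 288)*(276 + 214) = -26*490 = -12740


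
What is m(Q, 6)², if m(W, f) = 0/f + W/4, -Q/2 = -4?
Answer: 4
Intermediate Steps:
Q = 8 (Q = -2*(-4) = 8)
m(W, f) = W/4 (m(W, f) = 0 + W*(¼) = 0 + W/4 = W/4)
m(Q, 6)² = ((¼)*8)² = 2² = 4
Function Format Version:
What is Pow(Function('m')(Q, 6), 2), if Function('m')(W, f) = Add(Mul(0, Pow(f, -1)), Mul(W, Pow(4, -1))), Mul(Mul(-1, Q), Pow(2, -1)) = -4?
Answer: 4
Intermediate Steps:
Q = 8 (Q = Mul(-2, -4) = 8)
Function('m')(W, f) = Mul(Rational(1, 4), W) (Function('m')(W, f) = Add(0, Mul(W, Rational(1, 4))) = Add(0, Mul(Rational(1, 4), W)) = Mul(Rational(1, 4), W))
Pow(Function('m')(Q, 6), 2) = Pow(Mul(Rational(1, 4), 8), 2) = Pow(2, 2) = 4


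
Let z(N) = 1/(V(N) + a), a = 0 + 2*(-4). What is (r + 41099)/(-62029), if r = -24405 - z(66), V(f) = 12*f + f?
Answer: -14189899/52724650 ≈ -0.26913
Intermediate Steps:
a = -8 (a = 0 - 8 = -8)
V(f) = 13*f
z(N) = 1/(-8 + 13*N) (z(N) = 1/(13*N - 8) = 1/(-8 + 13*N))
r = -20744251/850 (r = -24405 - 1/(-8 + 13*66) = -24405 - 1/(-8 + 858) = -24405 - 1/850 = -20744251/850 ≈ -24405.)
(r + 41099)/(-62029) = (-20744251/850 + 41099)/(-62029) = (14189899/850)*(-1/62029) = -14189899/52724650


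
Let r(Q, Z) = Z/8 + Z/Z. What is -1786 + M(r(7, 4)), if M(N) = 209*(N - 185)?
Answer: -80275/2 ≈ -40138.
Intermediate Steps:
r(Q, Z) = 1 + Z/8 (r(Q, Z) = Z*(⅛) + 1 = Z/8 + 1 = 1 + Z/8)
M(N) = -38665 + 209*N (M(N) = 209*(-185 + N) = -38665 + 209*N)
-1786 + M(r(7, 4)) = -1786 + (-38665 + 209*(1 + (⅛)*4)) = -1786 + (-38665 + 209*(1 + ½)) = -1786 + (-38665 + 209*(3/2)) = -1786 + (-38665 + 627/2) = -1786 - 76703/2 = -80275/2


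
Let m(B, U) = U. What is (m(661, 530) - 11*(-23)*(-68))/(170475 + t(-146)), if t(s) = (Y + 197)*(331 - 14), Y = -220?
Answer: -1191/11656 ≈ -0.10218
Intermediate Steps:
t(s) = -7291 (t(s) = (-220 + 197)*(331 - 14) = -23*317 = -7291)
(m(661, 530) - 11*(-23)*(-68))/(170475 + t(-146)) = (530 - 11*(-23)*(-68))/(170475 - 7291) = (530 + 253*(-68))/163184 = (530 - 17204)*(1/163184) = -16674*1/163184 = -1191/11656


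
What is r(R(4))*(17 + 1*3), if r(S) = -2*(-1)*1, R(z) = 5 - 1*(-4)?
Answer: 40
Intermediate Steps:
R(z) = 9 (R(z) = 5 + 4 = 9)
r(S) = 2 (r(S) = 2*1 = 2)
r(R(4))*(17 + 1*3) = 2*(17 + 1*3) = 2*(17 + 3) = 2*20 = 40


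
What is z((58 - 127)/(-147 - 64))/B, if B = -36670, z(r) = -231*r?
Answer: 15939/7737370 ≈ 0.0020600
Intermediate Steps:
z((58 - 127)/(-147 - 64))/B = -231*(58 - 127)/(-147 - 64)/(-36670) = -(-15939)/(-211)*(-1/36670) = -(-15939)*(-1)/211*(-1/36670) = -231*69/211*(-1/36670) = -15939/211*(-1/36670) = 15939/7737370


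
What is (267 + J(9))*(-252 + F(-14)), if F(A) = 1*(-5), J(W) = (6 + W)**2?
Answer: -126444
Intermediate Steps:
F(A) = -5
(267 + J(9))*(-252 + F(-14)) = (267 + (6 + 9)**2)*(-252 - 5) = (267 + 15**2)*(-257) = (267 + 225)*(-257) = 492*(-257) = -126444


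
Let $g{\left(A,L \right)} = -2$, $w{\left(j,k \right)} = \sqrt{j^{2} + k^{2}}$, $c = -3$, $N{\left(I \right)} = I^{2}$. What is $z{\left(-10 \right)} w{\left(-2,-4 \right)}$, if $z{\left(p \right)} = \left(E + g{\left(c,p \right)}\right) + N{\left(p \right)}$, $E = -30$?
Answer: $136 \sqrt{5} \approx 304.11$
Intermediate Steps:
$z{\left(p \right)} = -32 + p^{2}$ ($z{\left(p \right)} = \left(-30 - 2\right) + p^{2} = -32 + p^{2}$)
$z{\left(-10 \right)} w{\left(-2,-4 \right)} = \left(-32 + \left(-10\right)^{2}\right) \sqrt{\left(-2\right)^{2} + \left(-4\right)^{2}} = \left(-32 + 100\right) \sqrt{4 + 16} = 68 \sqrt{20} = 68 \cdot 2 \sqrt{5} = 136 \sqrt{5}$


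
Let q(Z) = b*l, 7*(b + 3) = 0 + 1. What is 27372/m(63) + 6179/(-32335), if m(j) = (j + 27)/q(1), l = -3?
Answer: 590005827/226345 ≈ 2606.7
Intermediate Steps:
b = -20/7 (b = -3 + (0 + 1)/7 = -3 + (⅐)*1 = -3 + ⅐ = -20/7 ≈ -2.8571)
q(Z) = 60/7 (q(Z) = -20/7*(-3) = 60/7)
m(j) = 63/20 + 7*j/60 (m(j) = (j + 27)/(60/7) = (27 + j)*(7/60) = 63/20 + 7*j/60)
27372/m(63) + 6179/(-32335) = 27372/(63/20 + (7/60)*63) + 6179/(-32335) = 27372/(63/20 + 147/20) + 6179*(-1/32335) = 27372/(21/2) - 6179/32335 = 27372*(2/21) - 6179/32335 = 18248/7 - 6179/32335 = 590005827/226345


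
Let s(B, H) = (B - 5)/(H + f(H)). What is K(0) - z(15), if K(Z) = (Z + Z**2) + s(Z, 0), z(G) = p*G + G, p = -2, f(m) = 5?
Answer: 14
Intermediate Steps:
s(B, H) = (-5 + B)/(5 + H) (s(B, H) = (B - 5)/(H + 5) = (-5 + B)/(5 + H))
z(G) = -G (z(G) = -2*G + G = -G)
K(Z) = -1 + Z**2 + 6*Z/5 (K(Z) = (Z + Z**2) + (-5 + Z)/(5 + 0) = (Z + Z**2) + (-5 + Z)/5 = (Z + Z**2) + (-1 + Z/5) = -1 + Z**2 + 6*Z/5)
K(0) - z(15) = (-1 + 0**2 + (6/5)*0) - (-1)*15 = (-1 + 0 + 0) - 1*(-15) = -1 + 15 = 14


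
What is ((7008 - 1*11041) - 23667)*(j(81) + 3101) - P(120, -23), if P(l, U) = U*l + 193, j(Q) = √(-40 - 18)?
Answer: -85895133 - 27700*I*√58 ≈ -8.5895e+7 - 2.1096e+5*I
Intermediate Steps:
j(Q) = I*√58 (j(Q) = √(-58) = I*√58)
P(l, U) = 193 + U*l
((7008 - 1*11041) - 23667)*(j(81) + 3101) - P(120, -23) = ((7008 - 1*11041) - 23667)*(I*√58 + 3101) - (193 - 23*120) = ((7008 - 11041) - 23667)*(3101 + I*√58) - (193 - 2760) = (-4033 - 23667)*(3101 + I*√58) - 1*(-2567) = -27700*(3101 + I*√58) + 2567 = (-85897700 - 27700*I*√58) + 2567 = -85895133 - 27700*I*√58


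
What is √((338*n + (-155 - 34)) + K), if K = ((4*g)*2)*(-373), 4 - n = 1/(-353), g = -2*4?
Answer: √3119705629/353 ≈ 158.23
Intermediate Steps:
g = -8
n = 1413/353 (n = 4 - 1/(-353) = 4 - 1*(-1/353) = 4 + 1/353 = 1413/353 ≈ 4.0028)
K = 23872 (K = ((4*(-8))*2)*(-373) = -32*2*(-373) = -64*(-373) = 23872)
√((338*n + (-155 - 34)) + K) = √((338*(1413/353) + (-155 - 34)) + 23872) = √((477594/353 - 189) + 23872) = √(410877/353 + 23872) = √(8837693/353) = √3119705629/353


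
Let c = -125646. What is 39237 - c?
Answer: 164883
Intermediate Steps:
39237 - c = 39237 - 1*(-125646) = 39237 + 125646 = 164883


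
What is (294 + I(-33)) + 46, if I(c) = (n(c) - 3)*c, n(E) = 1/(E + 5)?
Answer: 12325/28 ≈ 440.18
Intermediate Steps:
n(E) = 1/(5 + E)
I(c) = c*(-3 + 1/(5 + c)) (I(c) = (1/(5 + c) - 3)*c = (-3 + 1/(5 + c))*c = c*(-3 + 1/(5 + c)))
(294 + I(-33)) + 46 = (294 - 1*(-33)*(14 + 3*(-33))/(5 - 33)) + 46 = (294 - 1*(-33)*(14 - 99)/(-28)) + 46 = (294 - 1*(-33)*(-1/28)*(-85)) + 46 = (294 + 2805/28) + 46 = 11037/28 + 46 = 12325/28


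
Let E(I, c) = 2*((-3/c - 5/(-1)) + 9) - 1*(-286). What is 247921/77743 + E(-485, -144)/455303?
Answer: 2709686150503/849518907096 ≈ 3.1897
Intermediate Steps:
E(I, c) = 314 - 6/c (E(I, c) = 2*((-3/c - 5*(-1)) + 9) + 286 = 2*((-3/c + 5) + 9) + 286 = 2*((5 - 3/c) + 9) + 286 = 2*(14 - 3/c) + 286 = (28 - 6/c) + 286 = 314 - 6/c)
247921/77743 + E(-485, -144)/455303 = 247921/77743 + (314 - 6/(-144))/455303 = 247921*(1/77743) + (314 - 6*(-1/144))*(1/455303) = 247921/77743 + (314 + 1/24)*(1/455303) = 247921/77743 + (7537/24)*(1/455303) = 247921/77743 + 7537/10927272 = 2709686150503/849518907096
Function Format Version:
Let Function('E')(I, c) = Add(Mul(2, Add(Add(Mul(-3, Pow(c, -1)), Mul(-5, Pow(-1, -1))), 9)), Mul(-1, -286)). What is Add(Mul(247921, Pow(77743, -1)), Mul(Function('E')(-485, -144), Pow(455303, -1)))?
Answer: Rational(2709686150503, 849518907096) ≈ 3.1897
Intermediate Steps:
Function('E')(I, c) = Add(314, Mul(-6, Pow(c, -1))) (Function('E')(I, c) = Add(Mul(2, Add(Add(Mul(-3, Pow(c, -1)), Mul(-5, -1)), 9)), 286) = Add(Mul(2, Add(Add(Mul(-3, Pow(c, -1)), 5), 9)), 286) = Add(Mul(2, Add(Add(5, Mul(-3, Pow(c, -1))), 9)), 286) = Add(Mul(2, Add(14, Mul(-3, Pow(c, -1)))), 286) = Add(Add(28, Mul(-6, Pow(c, -1))), 286) = Add(314, Mul(-6, Pow(c, -1))))
Add(Mul(247921, Pow(77743, -1)), Mul(Function('E')(-485, -144), Pow(455303, -1))) = Add(Mul(247921, Pow(77743, -1)), Mul(Add(314, Mul(-6, Pow(-144, -1))), Pow(455303, -1))) = Add(Mul(247921, Rational(1, 77743)), Mul(Add(314, Mul(-6, Rational(-1, 144))), Rational(1, 455303))) = Add(Rational(247921, 77743), Mul(Add(314, Rational(1, 24)), Rational(1, 455303))) = Add(Rational(247921, 77743), Mul(Rational(7537, 24), Rational(1, 455303))) = Add(Rational(247921, 77743), Rational(7537, 10927272)) = Rational(2709686150503, 849518907096)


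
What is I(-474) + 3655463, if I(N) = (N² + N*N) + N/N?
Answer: 4104816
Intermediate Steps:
I(N) = 1 + 2*N² (I(N) = (N² + N²) + 1 = 2*N² + 1 = 1 + 2*N²)
I(-474) + 3655463 = (1 + 2*(-474)²) + 3655463 = (1 + 2*224676) + 3655463 = (1 + 449352) + 3655463 = 449353 + 3655463 = 4104816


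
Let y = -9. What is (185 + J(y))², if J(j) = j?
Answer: 30976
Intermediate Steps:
(185 + J(y))² = (185 - 9)² = 176² = 30976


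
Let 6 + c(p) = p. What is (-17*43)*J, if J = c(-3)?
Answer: 6579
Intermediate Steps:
c(p) = -6 + p
J = -9 (J = -6 - 3 = -9)
(-17*43)*J = -17*43*(-9) = -731*(-9) = 6579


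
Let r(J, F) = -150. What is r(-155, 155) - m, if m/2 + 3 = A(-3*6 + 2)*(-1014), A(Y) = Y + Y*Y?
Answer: 486576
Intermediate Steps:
A(Y) = Y + Y²
m = -486726 (m = -6 + 2*(((-3*6 + 2)*(1 + (-3*6 + 2)))*(-1014)) = -6 + 2*(((-18 + 2)*(1 + (-18 + 2)))*(-1014)) = -6 + 2*(-16*(1 - 16)*(-1014)) = -6 + 2*(-16*(-15)*(-1014)) = -6 + 2*(240*(-1014)) = -6 + 2*(-243360) = -6 - 486720 = -486726)
r(-155, 155) - m = -150 - 1*(-486726) = -150 + 486726 = 486576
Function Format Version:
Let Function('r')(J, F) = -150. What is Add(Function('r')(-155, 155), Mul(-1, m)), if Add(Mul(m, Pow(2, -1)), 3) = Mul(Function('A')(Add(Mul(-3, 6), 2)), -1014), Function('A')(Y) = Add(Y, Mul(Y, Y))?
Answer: 486576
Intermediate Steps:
Function('A')(Y) = Add(Y, Pow(Y, 2))
m = -486726 (m = Add(-6, Mul(2, Mul(Mul(Add(Mul(-3, 6), 2), Add(1, Add(Mul(-3, 6), 2))), -1014))) = Add(-6, Mul(2, Mul(Mul(Add(-18, 2), Add(1, Add(-18, 2))), -1014))) = Add(-6, Mul(2, Mul(Mul(-16, Add(1, -16)), -1014))) = Add(-6, Mul(2, Mul(Mul(-16, -15), -1014))) = Add(-6, Mul(2, Mul(240, -1014))) = Add(-6, Mul(2, -243360)) = Add(-6, -486720) = -486726)
Add(Function('r')(-155, 155), Mul(-1, m)) = Add(-150, Mul(-1, -486726)) = Add(-150, 486726) = 486576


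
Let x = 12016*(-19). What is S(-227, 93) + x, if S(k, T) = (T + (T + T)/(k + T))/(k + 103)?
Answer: -30592835/134 ≈ -2.2830e+5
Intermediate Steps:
x = -228304
S(k, T) = (T + 2*T/(T + k))/(103 + k) (S(k, T) = (T + (2*T)/(T + k))/(103 + k) = (T + 2*T/(T + k))/(103 + k))
S(-227, 93) + x = 93*(2 + 93 - 227)/((-227)² + 103*93 + 103*(-227) + 93*(-227)) - 228304 = 93*(-132)/(51529 + 9579 - 23381 - 21111) - 228304 = 93*(-132)/16616 - 228304 = 93*(1/16616)*(-132) - 228304 = -99/134 - 228304 = -30592835/134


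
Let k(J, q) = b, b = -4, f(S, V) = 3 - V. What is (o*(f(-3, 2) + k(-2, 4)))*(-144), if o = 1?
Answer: 432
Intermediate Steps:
k(J, q) = -4
(o*(f(-3, 2) + k(-2, 4)))*(-144) = (1*((3 - 1*2) - 4))*(-144) = (1*((3 - 2) - 4))*(-144) = (1*(1 - 4))*(-144) = (1*(-3))*(-144) = -3*(-144) = 432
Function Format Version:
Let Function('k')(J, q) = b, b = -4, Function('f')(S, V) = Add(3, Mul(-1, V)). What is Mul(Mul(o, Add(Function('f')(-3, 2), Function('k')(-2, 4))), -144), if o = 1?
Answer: 432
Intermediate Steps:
Function('k')(J, q) = -4
Mul(Mul(o, Add(Function('f')(-3, 2), Function('k')(-2, 4))), -144) = Mul(Mul(1, Add(Add(3, Mul(-1, 2)), -4)), -144) = Mul(Mul(1, Add(Add(3, -2), -4)), -144) = Mul(Mul(1, Add(1, -4)), -144) = Mul(Mul(1, -3), -144) = Mul(-3, -144) = 432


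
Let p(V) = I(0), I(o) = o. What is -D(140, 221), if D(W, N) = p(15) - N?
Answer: 221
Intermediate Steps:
p(V) = 0
D(W, N) = -N (D(W, N) = 0 - N = -N)
-D(140, 221) = -(-1)*221 = -1*(-221) = 221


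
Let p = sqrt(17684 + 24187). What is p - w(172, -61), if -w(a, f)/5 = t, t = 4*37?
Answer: 740 + sqrt(41871) ≈ 944.62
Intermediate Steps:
t = 148
w(a, f) = -740 (w(a, f) = -5*148 = -740)
p = sqrt(41871) ≈ 204.62
p - w(172, -61) = sqrt(41871) - 1*(-740) = sqrt(41871) + 740 = 740 + sqrt(41871)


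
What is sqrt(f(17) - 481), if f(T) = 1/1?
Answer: 4*I*sqrt(30) ≈ 21.909*I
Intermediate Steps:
f(T) = 1
sqrt(f(17) - 481) = sqrt(1 - 481) = sqrt(-480) = 4*I*sqrt(30)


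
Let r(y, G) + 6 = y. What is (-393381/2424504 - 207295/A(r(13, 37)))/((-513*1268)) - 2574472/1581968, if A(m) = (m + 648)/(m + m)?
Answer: -11034588162169932259/6809061805325276256 ≈ -1.6206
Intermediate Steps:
r(y, G) = -6 + y
A(m) = (648 + m)/(2*m) (A(m) = (648 + m)/((2*m)) = (648 + m)*(1/(2*m)) = (648 + m)/(2*m))
(-393381/2424504 - 207295/A(r(13, 37)))/((-513*1268)) - 2574472/1581968 = (-393381/2424504 - 207295*2*(-6 + 13)/(648 + (-6 + 13)))/((-513*1268)) - 2574472/1581968 = (-393381*1/2424504 - 207295*14/(648 + 7))/(-650484) - 2574472*1/1581968 = (-131127/808168 - 207295/((½)*(⅐)*655))*(-1/650484) - 321809/197746 = (-131127/808168 - 207295/655/14)*(-1/650484) - 321809/197746 = (-131127/808168 - 207295*14/655)*(-1/650484) - 321809/197746 = (-131127/808168 - 580426/131)*(-1/650484) - 321809/197746 = -469098897205/105870008*(-1/650484) - 321809/197746 = 469098897205/68866746283872 - 321809/197746 = -11034588162169932259/6809061805325276256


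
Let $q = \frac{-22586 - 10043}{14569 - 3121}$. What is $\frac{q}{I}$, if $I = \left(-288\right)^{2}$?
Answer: $- \frac{32629}{949542912} \approx -3.4363 \cdot 10^{-5}$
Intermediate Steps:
$q = - \frac{32629}{11448} \approx -2.8502$
$I = 82944$
$\frac{q}{I} = - \frac{32629}{11448 \cdot 82944} = \left(- \frac{32629}{11448}\right) \frac{1}{82944} = - \frac{32629}{949542912}$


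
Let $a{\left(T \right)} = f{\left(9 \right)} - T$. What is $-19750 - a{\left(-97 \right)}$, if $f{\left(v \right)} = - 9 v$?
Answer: $-19766$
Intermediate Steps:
$a{\left(T \right)} = -81 - T$ ($a{\left(T \right)} = \left(-9\right) 9 - T = -81 - T$)
$-19750 - a{\left(-97 \right)} = -19750 - \left(-81 - -97\right) = -19750 - \left(-81 + 97\right) = -19750 - 16 = -19766$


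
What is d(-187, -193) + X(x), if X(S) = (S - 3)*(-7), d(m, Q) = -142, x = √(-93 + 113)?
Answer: -121 - 14*√5 ≈ -152.30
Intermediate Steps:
x = 2*√5 (x = √20 = 2*√5 ≈ 4.4721)
X(S) = 21 - 7*S (X(S) = (-3 + S)*(-7) = 21 - 7*S)
d(-187, -193) + X(x) = -142 + (21 - 14*√5) = -121 - 14*√5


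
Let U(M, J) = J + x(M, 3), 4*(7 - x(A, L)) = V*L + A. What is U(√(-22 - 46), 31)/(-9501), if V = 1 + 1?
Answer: -73/19002 + I*√17/19002 ≈ -0.0038417 + 0.00021698*I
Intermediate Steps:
V = 2
x(A, L) = 7 - L/2 - A/4 (x(A, L) = 7 - (2*L + A)/4 = 7 - (A + 2*L)/4 = 7 + (-L/2 - A/4) = 7 - L/2 - A/4)
U(M, J) = 11/2 + J - M/4 (U(M, J) = J + (7 - ½*3 - M/4) = J + (7 - 3/2 - M/4) = J + (11/2 - M/4) = 11/2 + J - M/4)
U(√(-22 - 46), 31)/(-9501) = (11/2 + 31 - √(-22 - 46)/4)/(-9501) = (11/2 + 31 - I*√17/2)*(-1/9501) = (73/2 - I*√17/2)*(-1/9501) = -73/19002 + I*√17/19002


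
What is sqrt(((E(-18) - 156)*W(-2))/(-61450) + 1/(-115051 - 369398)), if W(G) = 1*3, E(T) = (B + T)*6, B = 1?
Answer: sqrt(111606065059008198)/2976939105 ≈ 0.11222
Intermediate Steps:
E(T) = 6 + 6*T (E(T) = (1 + T)*6 = 6 + 6*T)
W(G) = 3
sqrt(((E(-18) - 156)*W(-2))/(-61450) + 1/(-115051 - 369398)) = sqrt((((6 + 6*(-18)) - 156)*3)/(-61450) + 1/(-115051 - 369398)) = sqrt((((6 - 108) - 156)*3)*(-1/61450) + 1/(-484449)) = sqrt(((-102 - 156)*3)*(-1/61450) - 1/484449) = sqrt(-258*3*(-1/61450) - 1/484449) = sqrt(-774*(-1/61450) - 1/484449) = sqrt(387/30725 - 1/484449) = sqrt(187451038/14884695525) = sqrt(111606065059008198)/2976939105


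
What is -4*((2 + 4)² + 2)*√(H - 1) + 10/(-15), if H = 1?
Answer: -⅔ ≈ -0.66667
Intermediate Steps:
-4*((2 + 4)² + 2)*√(H - 1) + 10/(-15) = -4*((2 + 4)² + 2)*√(1 - 1) + 10/(-15) = -4*(6² + 2)*√0 + 10*(-1/15) = -4*(36 + 2)*0 - ⅔ = -152*0 - ⅔ = -4*0 - ⅔ = 0 - ⅔ = -⅔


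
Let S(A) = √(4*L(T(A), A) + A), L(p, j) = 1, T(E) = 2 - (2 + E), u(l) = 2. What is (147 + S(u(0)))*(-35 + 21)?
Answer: -2058 - 14*√6 ≈ -2092.3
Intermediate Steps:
T(E) = -E (T(E) = 2 + (-2 - E) = -E)
S(A) = √(4 + A) (S(A) = √(4*1 + A) = √(4 + A))
(147 + S(u(0)))*(-35 + 21) = (147 + √(4 + 2))*(-35 + 21) = (147 + √6)*(-14) = -2058 - 14*√6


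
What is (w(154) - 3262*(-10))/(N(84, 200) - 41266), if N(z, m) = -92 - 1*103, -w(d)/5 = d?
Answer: -4550/5923 ≈ -0.76819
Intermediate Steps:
w(d) = -5*d
N(z, m) = -195 (N(z, m) = -92 - 103 = -195)
(w(154) - 3262*(-10))/(N(84, 200) - 41266) = (-5*154 - 3262*(-10))/(-195 - 41266) = (-770 + 32620)/(-41461) = 31850*(-1/41461) = -4550/5923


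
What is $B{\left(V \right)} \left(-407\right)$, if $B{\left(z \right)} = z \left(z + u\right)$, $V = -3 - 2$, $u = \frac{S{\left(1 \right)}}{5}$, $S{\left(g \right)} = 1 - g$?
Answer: $-10175$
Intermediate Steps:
$u = 0$ ($u = \frac{1 - 1}{5} = \left(1 - 1\right) \frac{1}{5} = 0 \cdot \frac{1}{5} = 0$)
$V = -5$
$B{\left(z \right)} = z^{2}$ ($B{\left(z \right)} = z \left(z + 0\right) = z z = z^{2}$)
$B{\left(V \right)} \left(-407\right) = \left(-5\right)^{2} \left(-407\right) = 25 \left(-407\right) = -10175$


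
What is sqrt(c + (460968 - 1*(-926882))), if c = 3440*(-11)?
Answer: sqrt(1350010) ≈ 1161.9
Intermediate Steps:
c = -37840
sqrt(c + (460968 - 1*(-926882))) = sqrt(-37840 + (460968 - 1*(-926882))) = sqrt(-37840 + (460968 + 926882)) = sqrt(-37840 + 1387850) = sqrt(1350010)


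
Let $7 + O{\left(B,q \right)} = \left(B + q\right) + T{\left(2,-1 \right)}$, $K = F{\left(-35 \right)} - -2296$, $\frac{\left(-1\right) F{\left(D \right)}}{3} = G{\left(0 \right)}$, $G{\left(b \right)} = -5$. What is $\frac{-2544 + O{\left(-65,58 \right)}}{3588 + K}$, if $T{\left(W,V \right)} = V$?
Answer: $- \frac{2559}{5899} \approx -0.4338$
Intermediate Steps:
$F{\left(D \right)} = 15$ ($F{\left(D \right)} = \left(-3\right) \left(-5\right) = 15$)
$K = 2311$ ($K = 15 - -2296 = 15 + 2296 = 2311$)
$O{\left(B,q \right)} = -8 + B + q$ ($O{\left(B,q \right)} = -7 - \left(1 - B - q\right) = -7 + \left(-1 + B + q\right) = -8 + B + q$)
$\frac{-2544 + O{\left(-65,58 \right)}}{3588 + K} = \frac{-2544 - 15}{3588 + 2311} = \frac{-2544 - 15}{5899} = \left(-2559\right) \frac{1}{5899} = - \frac{2559}{5899}$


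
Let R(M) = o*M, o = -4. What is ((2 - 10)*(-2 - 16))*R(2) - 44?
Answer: -1196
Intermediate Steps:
R(M) = -4*M
((2 - 10)*(-2 - 16))*R(2) - 44 = ((2 - 10)*(-2 - 16))*(-4*2) - 44 = -8*(-18)*(-8) - 44 = 144*(-8) - 44 = -1152 - 44 = -1196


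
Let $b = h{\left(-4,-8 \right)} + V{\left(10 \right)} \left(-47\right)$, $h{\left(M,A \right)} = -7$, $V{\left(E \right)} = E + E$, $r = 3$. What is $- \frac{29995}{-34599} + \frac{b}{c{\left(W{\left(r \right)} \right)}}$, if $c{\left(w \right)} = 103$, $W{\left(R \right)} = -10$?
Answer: $- \frac{29675768}{3563697} \approx -8.3272$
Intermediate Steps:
$V{\left(E \right)} = 2 E$
$b = -947$ ($b = -7 + 2 \cdot 10 \left(-47\right) = -7 + 20 \left(-47\right) = -7 - 940 = -947$)
$- \frac{29995}{-34599} + \frac{b}{c{\left(W{\left(r \right)} \right)}} = - \frac{29995}{-34599} - \frac{947}{103} = \left(-29995\right) \left(- \frac{1}{34599}\right) - \frac{947}{103} = \frac{29995}{34599} - \frac{947}{103} = - \frac{29675768}{3563697}$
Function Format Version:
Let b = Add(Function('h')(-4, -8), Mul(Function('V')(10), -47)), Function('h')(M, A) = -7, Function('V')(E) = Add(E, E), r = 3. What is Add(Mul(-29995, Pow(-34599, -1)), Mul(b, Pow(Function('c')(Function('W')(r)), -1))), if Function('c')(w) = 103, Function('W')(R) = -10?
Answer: Rational(-29675768, 3563697) ≈ -8.3272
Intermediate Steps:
Function('V')(E) = Mul(2, E)
b = -947 (b = Add(-7, Mul(Mul(2, 10), -47)) = Add(-7, Mul(20, -47)) = Add(-7, -940) = -947)
Add(Mul(-29995, Pow(-34599, -1)), Mul(b, Pow(Function('c')(Function('W')(r)), -1))) = Add(Mul(-29995, Pow(-34599, -1)), Mul(-947, Pow(103, -1))) = Add(Mul(-29995, Rational(-1, 34599)), Mul(-947, Rational(1, 103))) = Add(Rational(29995, 34599), Rational(-947, 103)) = Rational(-29675768, 3563697)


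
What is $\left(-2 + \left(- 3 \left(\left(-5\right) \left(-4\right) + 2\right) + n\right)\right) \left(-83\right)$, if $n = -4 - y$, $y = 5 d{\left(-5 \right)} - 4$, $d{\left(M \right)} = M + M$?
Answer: $1494$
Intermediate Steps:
$d{\left(M \right)} = 2 M$
$y = -54$ ($y = 5 \cdot 2 \left(-5\right) - 4 = 5 \left(-10\right) - 4 = -50 - 4 = -54$)
$n = 50$ ($n = -4 - -54 = -4 + 54 = 50$)
$\left(-2 + \left(- 3 \left(\left(-5\right) \left(-4\right) + 2\right) + n\right)\right) \left(-83\right) = \left(-2 + \left(- 3 \left(\left(-5\right) \left(-4\right) + 2\right) + 50\right)\right) \left(-83\right) = \left(-2 + \left(- 3 \left(20 + 2\right) + 50\right)\right) \left(-83\right) = \left(-2 + \left(\left(-3\right) 22 + 50\right)\right) \left(-83\right) = \left(-2 + \left(-66 + 50\right)\right) \left(-83\right) = \left(-2 - 16\right) \left(-83\right) = \left(-18\right) \left(-83\right) = 1494$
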